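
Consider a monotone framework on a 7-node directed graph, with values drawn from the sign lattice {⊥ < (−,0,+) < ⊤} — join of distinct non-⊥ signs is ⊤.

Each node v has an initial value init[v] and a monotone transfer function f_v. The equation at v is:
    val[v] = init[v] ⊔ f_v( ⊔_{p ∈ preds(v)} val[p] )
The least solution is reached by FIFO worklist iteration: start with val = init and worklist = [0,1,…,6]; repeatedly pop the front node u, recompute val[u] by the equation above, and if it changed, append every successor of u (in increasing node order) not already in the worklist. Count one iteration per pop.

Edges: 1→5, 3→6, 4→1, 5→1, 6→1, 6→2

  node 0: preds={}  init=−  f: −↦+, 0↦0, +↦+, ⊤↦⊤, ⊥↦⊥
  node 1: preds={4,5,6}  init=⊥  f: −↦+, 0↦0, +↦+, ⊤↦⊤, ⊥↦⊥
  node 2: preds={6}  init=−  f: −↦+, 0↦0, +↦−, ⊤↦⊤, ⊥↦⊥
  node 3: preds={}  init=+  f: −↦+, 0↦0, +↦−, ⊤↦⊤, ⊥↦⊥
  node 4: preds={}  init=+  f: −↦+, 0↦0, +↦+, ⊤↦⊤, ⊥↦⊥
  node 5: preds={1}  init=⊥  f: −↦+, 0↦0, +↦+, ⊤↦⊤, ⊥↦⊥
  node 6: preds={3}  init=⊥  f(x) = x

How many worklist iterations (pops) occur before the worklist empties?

Trace (9 dequeues):
  [1] u=0 | in ⊥ | out − | ==
  [2] u=1 | in + | out + | prev ⊥ | push {}
  [3] u=2 | in ⊥ | out − | ==
  [4] u=3 | in ⊥ | out + | ==
  [5] u=4 | in ⊥ | out + | ==
  [6] u=5 | in + | out + | prev ⊥ | push {1}
  [7] u=6 | in + | out + | prev ⊥ | push {2}
  [8] u=1 | in + | out + | ==
  [9] u=2 | in + | out − | ==

Converged values:
  [0] −
  [1] +
  [2] −
  [3] +
  [4] +
  [5] +
  [6] +

9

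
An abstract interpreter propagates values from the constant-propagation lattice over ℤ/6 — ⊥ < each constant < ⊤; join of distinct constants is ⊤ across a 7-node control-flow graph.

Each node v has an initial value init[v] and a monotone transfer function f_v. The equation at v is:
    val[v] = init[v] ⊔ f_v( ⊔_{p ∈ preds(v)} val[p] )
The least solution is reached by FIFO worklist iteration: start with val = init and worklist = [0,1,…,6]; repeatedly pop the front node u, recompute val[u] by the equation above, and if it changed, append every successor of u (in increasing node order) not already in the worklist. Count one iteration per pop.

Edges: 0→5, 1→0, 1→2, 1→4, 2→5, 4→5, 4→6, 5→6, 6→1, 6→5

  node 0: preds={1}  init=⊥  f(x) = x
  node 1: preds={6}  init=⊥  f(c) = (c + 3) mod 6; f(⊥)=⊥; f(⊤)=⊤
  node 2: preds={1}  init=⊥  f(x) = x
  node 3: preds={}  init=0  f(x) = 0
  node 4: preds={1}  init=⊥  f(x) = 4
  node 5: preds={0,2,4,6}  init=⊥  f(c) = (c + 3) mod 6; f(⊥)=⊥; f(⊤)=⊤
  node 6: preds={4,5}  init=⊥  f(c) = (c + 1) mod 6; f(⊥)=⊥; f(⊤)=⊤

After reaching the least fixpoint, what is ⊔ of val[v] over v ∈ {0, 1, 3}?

Trace (14 dequeues):
  [1] u=0 | in ⊥ | out ⊥ | ==
  [2] u=1 | in ⊥ | out ⊥ | ==
  [3] u=2 | in ⊥ | out ⊥ | ==
  [4] u=3 | in ⊥ | out 0 | ==
  [5] u=4 | in ⊥ | out 4 | prev ⊥ | push {}
  [6] u=5 | in 4 | out 1 | prev ⊥ | push {}
  [7] u=6 | in ⊤ | out ⊤ | prev ⊥ | push {1,5}
  [8] u=1 | in ⊤ | out ⊤ | prev ⊥ | push {0,2,4}
  [9] u=5 | in ⊤ | out ⊤ | prev 1 | push {6}
  [10] u=0 | in ⊤ | out ⊤ | prev ⊥ | push {5}
  [11] u=2 | in ⊤ | out ⊤ | prev ⊥ | push {}
  [12] u=4 | in ⊤ | out 4 | ==
  [13] u=6 | in ⊤ | out ⊤ | ==
  [14] u=5 | in ⊤ | out ⊤ | ==

Converged values:
  [0] ⊤
  [1] ⊤
  [2] ⊤
  [3] 0
  [4] 4
  [5] ⊤
  [6] ⊤

⊤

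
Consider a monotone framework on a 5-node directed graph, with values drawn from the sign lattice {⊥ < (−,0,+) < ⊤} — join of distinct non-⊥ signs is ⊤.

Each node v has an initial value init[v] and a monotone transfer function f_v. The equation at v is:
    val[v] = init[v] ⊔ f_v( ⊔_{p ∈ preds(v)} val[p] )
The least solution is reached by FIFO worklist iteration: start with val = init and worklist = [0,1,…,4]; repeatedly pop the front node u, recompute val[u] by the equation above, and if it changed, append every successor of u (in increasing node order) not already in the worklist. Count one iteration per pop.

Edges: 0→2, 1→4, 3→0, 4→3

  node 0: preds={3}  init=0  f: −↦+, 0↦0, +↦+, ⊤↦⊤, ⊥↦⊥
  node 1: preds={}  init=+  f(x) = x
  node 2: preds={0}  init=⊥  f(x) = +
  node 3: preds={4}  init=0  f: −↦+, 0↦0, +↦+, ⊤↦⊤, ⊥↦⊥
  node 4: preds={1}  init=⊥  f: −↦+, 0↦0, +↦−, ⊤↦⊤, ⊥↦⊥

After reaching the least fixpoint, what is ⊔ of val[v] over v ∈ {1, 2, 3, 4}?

Worklist (8 pops):
  #1 pop 0: in=0 → 0 (no change)
  #2 pop 1: in=⊥ → + (no change)
  #3 pop 2: in=0 → + (was ⊥); enqueue []
  #4 pop 3: in=⊥ → 0 (no change)
  #5 pop 4: in=+ → − (was ⊥); enqueue [3]
  #6 pop 3: in=− → ⊤ (was 0); enqueue [0]
  #7 pop 0: in=⊤ → ⊤ (was 0); enqueue [2]
  #8 pop 2: in=⊤ → + (no change)

Fixpoint:
  val[0] = ⊤
  val[1] = +
  val[2] = +
  val[3] = ⊤
  val[4] = −

⊤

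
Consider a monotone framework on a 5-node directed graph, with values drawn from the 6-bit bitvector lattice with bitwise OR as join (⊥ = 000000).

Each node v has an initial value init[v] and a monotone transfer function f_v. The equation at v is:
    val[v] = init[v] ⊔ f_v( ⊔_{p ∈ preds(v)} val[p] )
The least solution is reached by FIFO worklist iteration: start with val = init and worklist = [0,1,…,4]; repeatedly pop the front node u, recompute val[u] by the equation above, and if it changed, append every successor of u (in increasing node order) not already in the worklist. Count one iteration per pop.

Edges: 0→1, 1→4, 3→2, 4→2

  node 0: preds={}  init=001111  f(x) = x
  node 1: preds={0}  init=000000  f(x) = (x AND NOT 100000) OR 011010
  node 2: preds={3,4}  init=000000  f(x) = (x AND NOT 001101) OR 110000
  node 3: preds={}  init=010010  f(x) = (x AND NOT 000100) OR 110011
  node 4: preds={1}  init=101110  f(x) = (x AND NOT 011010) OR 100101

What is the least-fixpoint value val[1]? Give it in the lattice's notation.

Worklist (6 pops):
  #1 pop 0: in=000000 → 001111 (no change)
  #2 pop 1: in=001111 → 011111 (was 000000); enqueue []
  #3 pop 2: in=111110 → 110010 (was 000000); enqueue []
  #4 pop 3: in=000000 → 110011 (was 010010); enqueue [2]
  #5 pop 4: in=011111 → 101111 (was 101110); enqueue []
  #6 pop 2: in=111111 → 110010 (no change)

Fixpoint:
  val[0] = 001111
  val[1] = 011111
  val[2] = 110010
  val[3] = 110011
  val[4] = 101111

011111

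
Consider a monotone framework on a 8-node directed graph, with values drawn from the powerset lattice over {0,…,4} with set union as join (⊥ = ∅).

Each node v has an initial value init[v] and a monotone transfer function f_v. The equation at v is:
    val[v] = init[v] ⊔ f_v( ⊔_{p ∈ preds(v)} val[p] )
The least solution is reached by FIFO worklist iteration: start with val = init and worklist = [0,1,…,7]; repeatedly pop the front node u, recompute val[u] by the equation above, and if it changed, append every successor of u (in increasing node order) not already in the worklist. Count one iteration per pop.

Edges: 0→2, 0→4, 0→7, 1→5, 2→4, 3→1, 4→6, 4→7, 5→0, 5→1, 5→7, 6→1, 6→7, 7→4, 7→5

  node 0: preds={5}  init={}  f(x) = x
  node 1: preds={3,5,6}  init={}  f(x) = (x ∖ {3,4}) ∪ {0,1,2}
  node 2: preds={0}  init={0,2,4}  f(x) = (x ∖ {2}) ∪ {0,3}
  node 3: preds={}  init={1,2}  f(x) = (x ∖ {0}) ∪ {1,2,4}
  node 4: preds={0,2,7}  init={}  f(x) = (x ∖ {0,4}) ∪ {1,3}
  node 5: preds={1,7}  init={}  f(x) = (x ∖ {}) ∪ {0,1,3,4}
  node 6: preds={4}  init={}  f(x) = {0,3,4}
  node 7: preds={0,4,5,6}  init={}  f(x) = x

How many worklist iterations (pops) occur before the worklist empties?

Worklist (15 pops):
  #1 pop 0: in={} → {} (no change)
  #2 pop 1: in={1,2} → {0,1,2} (was {}); enqueue []
  #3 pop 2: in={} → {0,2,3,4} (was {0,2,4}); enqueue []
  #4 pop 3: in={} → {1,2,4} (was {1,2}); enqueue [1]
  #5 pop 4: in={0,2,3,4} → {1,2,3} (was {}); enqueue []
  #6 pop 5: in={0,1,2} → {0,1,2,3,4} (was {}); enqueue [0]
  #7 pop 6: in={1,2,3} → {0,3,4} (was {}); enqueue []
  #8 pop 7: in={0,1,2,3,4} → {0,1,2,3,4} (was {}); enqueue [4,5]
  #9 pop 1: in={0,1,2,3,4} → {0,1,2} (no change)
  #10 pop 0: in={0,1,2,3,4} → {0,1,2,3,4} (was {}); enqueue [2,7]
  #11 pop 4: in={0,1,2,3,4} → {1,2,3} (no change)
  #12 pop 5: in={0,1,2,3,4} → {0,1,2,3,4} (no change)
  #13 pop 2: in={0,1,2,3,4} → {0,1,2,3,4} (was {0,2,3,4}); enqueue [4]
  #14 pop 7: in={0,1,2,3,4} → {0,1,2,3,4} (no change)
  #15 pop 4: in={0,1,2,3,4} → {1,2,3} (no change)

Fixpoint:
  val[0] = {0,1,2,3,4}
  val[1] = {0,1,2}
  val[2] = {0,1,2,3,4}
  val[3] = {1,2,4}
  val[4] = {1,2,3}
  val[5] = {0,1,2,3,4}
  val[6] = {0,3,4}
  val[7] = {0,1,2,3,4}

15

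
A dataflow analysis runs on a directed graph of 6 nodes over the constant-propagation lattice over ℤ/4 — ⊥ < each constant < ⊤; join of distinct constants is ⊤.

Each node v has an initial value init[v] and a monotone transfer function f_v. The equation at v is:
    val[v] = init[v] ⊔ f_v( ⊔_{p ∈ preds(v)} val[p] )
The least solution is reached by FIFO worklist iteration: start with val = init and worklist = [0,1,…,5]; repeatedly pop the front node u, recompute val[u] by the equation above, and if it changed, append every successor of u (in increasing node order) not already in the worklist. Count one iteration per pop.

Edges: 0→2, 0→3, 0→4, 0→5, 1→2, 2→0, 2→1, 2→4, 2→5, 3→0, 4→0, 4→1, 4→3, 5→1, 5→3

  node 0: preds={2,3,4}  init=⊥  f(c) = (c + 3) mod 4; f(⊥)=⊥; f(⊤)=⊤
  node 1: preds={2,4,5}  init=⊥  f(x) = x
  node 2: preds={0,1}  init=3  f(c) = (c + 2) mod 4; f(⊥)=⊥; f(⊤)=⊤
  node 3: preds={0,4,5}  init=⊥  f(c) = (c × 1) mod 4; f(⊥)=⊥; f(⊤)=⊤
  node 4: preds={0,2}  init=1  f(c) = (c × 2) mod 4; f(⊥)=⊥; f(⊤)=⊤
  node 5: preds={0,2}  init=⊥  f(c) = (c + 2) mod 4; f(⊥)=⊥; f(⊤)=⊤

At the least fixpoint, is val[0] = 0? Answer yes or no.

no

Trace (9 dequeues):
  [1] u=0 | in ⊤ | out ⊤ | prev ⊥ | push {}
  [2] u=1 | in ⊤ | out ⊤ | prev ⊥ | push {}
  [3] u=2 | in ⊤ | out ⊤ | prev 3 | push {0,1}
  [4] u=3 | in ⊤ | out ⊤ | prev ⊥ | push {}
  [5] u=4 | in ⊤ | out ⊤ | prev 1 | push {3}
  [6] u=5 | in ⊤ | out ⊤ | prev ⊥ | push {}
  [7] u=0 | in ⊤ | out ⊤ | ==
  [8] u=1 | in ⊤ | out ⊤ | ==
  [9] u=3 | in ⊤ | out ⊤ | ==

Converged values:
  [0] ⊤
  [1] ⊤
  [2] ⊤
  [3] ⊤
  [4] ⊤
  [5] ⊤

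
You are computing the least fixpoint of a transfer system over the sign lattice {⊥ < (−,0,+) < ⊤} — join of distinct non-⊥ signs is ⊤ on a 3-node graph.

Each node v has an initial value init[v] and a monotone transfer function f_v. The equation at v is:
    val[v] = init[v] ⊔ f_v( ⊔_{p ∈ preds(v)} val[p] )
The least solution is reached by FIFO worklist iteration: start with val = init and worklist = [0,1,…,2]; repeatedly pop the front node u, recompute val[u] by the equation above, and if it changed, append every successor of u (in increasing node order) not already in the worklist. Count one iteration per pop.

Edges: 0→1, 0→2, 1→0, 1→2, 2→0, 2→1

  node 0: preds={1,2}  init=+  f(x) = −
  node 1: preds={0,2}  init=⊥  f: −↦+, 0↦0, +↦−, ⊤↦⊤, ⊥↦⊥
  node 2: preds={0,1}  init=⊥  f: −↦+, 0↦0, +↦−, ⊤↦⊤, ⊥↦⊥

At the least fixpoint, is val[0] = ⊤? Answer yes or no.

Trace (5 dequeues):
  [1] u=0 | in ⊥ | out ⊤ | prev + | push {}
  [2] u=1 | in ⊤ | out ⊤ | prev ⊥ | push {0}
  [3] u=2 | in ⊤ | out ⊤ | prev ⊥ | push {1}
  [4] u=0 | in ⊤ | out ⊤ | ==
  [5] u=1 | in ⊤ | out ⊤ | ==

Converged values:
  [0] ⊤
  [1] ⊤
  [2] ⊤

yes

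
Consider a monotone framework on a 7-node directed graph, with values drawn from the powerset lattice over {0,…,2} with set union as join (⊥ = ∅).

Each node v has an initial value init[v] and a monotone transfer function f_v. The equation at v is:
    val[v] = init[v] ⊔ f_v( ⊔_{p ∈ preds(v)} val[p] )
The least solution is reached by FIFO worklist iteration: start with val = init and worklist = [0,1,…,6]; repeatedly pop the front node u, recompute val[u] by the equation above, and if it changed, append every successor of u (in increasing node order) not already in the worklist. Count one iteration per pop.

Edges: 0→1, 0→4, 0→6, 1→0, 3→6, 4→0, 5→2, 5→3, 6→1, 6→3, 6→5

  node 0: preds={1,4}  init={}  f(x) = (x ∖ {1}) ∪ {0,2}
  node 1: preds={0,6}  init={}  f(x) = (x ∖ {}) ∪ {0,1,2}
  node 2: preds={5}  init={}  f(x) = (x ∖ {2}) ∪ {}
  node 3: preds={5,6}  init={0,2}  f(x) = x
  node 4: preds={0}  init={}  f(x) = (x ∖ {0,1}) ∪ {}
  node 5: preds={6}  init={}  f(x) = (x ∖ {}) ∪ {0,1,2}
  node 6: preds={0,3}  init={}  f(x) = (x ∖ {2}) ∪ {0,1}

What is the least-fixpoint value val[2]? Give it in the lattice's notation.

Worklist (13 pops):
  #1 pop 0: in={} → {0,2} (was {}); enqueue []
  #2 pop 1: in={0,2} → {0,1,2} (was {}); enqueue [0]
  #3 pop 2: in={} → {} (no change)
  #4 pop 3: in={} → {0,2} (no change)
  #5 pop 4: in={0,2} → {2} (was {}); enqueue []
  #6 pop 5: in={} → {0,1,2} (was {}); enqueue [2,3]
  #7 pop 6: in={0,2} → {0,1} (was {}); enqueue [1,5]
  #8 pop 0: in={0,1,2} → {0,2} (no change)
  #9 pop 2: in={0,1,2} → {0,1} (was {}); enqueue []
  #10 pop 3: in={0,1,2} → {0,1,2} (was {0,2}); enqueue [6]
  #11 pop 1: in={0,1,2} → {0,1,2} (no change)
  #12 pop 5: in={0,1} → {0,1,2} (no change)
  #13 pop 6: in={0,1,2} → {0,1} (no change)

Fixpoint:
  val[0] = {0,2}
  val[1] = {0,1,2}
  val[2] = {0,1}
  val[3] = {0,1,2}
  val[4] = {2}
  val[5] = {0,1,2}
  val[6] = {0,1}

{0,1}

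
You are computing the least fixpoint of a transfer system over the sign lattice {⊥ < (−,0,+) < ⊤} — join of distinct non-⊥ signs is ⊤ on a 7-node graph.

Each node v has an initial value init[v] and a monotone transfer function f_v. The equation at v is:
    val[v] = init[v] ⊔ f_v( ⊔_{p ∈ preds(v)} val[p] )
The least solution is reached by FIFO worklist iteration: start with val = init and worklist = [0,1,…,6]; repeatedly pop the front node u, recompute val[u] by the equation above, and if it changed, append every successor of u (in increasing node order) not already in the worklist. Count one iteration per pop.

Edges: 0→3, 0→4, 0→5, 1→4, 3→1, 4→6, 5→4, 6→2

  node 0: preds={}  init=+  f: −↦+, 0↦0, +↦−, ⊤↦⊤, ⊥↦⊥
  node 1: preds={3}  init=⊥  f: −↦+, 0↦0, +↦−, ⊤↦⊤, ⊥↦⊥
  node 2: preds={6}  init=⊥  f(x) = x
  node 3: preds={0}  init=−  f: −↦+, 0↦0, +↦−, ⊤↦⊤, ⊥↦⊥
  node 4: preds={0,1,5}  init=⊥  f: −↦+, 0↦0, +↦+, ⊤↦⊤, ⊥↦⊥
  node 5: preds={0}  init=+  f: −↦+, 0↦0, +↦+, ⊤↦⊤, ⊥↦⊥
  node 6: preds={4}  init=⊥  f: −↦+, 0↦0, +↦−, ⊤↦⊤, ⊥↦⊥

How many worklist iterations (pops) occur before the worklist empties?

Iteration log — 8 steps:
  step 1. node 0  ⊔preds=⊥  new=+  stable
  step 2. node 1  ⊔preds=−  new=+  old=⊥  +wl: 
  step 3. node 2  ⊔preds=⊥  new=⊥  stable
  step 4. node 3  ⊔preds=+  new=−  stable
  step 5. node 4  ⊔preds=+  new=+  old=⊥  +wl: 
  step 6. node 5  ⊔preds=+  new=+  stable
  step 7. node 6  ⊔preds=+  new=−  old=⊥  +wl: 2
  step 8. node 2  ⊔preds=−  new=−  old=⊥  +wl: 

Least fixpoint reached:
  node 0: +
  node 1: +
  node 2: −
  node 3: −
  node 4: +
  node 5: +
  node 6: −

8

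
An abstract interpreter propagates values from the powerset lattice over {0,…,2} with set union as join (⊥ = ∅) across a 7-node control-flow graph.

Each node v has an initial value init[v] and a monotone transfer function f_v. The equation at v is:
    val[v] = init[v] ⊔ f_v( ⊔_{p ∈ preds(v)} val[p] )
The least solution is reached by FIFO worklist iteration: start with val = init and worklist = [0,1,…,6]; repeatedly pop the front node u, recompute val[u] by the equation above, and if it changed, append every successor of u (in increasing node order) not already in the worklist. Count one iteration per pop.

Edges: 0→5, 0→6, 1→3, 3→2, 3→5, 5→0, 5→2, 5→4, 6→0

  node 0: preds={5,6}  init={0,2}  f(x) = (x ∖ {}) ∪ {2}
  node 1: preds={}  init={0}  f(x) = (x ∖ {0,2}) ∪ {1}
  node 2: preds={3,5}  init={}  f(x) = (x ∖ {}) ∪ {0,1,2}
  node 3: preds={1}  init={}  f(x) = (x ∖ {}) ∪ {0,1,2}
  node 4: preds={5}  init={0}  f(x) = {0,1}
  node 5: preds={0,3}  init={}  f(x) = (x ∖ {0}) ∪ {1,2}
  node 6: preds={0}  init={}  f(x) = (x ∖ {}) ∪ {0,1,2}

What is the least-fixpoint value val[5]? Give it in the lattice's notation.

Iteration log — 12 steps:
  step 1. node 0  ⊔preds={}  new={0,2}  stable
  step 2. node 1  ⊔preds={}  new={0,1}  old={0}  +wl: 
  step 3. node 2  ⊔preds={}  new={0,1,2}  old={}  +wl: 
  step 4. node 3  ⊔preds={0,1}  new={0,1,2}  old={}  +wl: 2
  step 5. node 4  ⊔preds={}  new={0,1}  old={0}  +wl: 
  step 6. node 5  ⊔preds={0,1,2}  new={1,2}  old={}  +wl: 0,4
  step 7. node 6  ⊔preds={0,2}  new={0,1,2}  old={}  +wl: 
  step 8. node 2  ⊔preds={0,1,2}  new={0,1,2}  stable
  step 9. node 0  ⊔preds={0,1,2}  new={0,1,2}  old={0,2}  +wl: 5,6
  step 10. node 4  ⊔preds={1,2}  new={0,1}  stable
  step 11. node 5  ⊔preds={0,1,2}  new={1,2}  stable
  step 12. node 6  ⊔preds={0,1,2}  new={0,1,2}  stable

Least fixpoint reached:
  node 0: {0,1,2}
  node 1: {0,1}
  node 2: {0,1,2}
  node 3: {0,1,2}
  node 4: {0,1}
  node 5: {1,2}
  node 6: {0,1,2}

{1,2}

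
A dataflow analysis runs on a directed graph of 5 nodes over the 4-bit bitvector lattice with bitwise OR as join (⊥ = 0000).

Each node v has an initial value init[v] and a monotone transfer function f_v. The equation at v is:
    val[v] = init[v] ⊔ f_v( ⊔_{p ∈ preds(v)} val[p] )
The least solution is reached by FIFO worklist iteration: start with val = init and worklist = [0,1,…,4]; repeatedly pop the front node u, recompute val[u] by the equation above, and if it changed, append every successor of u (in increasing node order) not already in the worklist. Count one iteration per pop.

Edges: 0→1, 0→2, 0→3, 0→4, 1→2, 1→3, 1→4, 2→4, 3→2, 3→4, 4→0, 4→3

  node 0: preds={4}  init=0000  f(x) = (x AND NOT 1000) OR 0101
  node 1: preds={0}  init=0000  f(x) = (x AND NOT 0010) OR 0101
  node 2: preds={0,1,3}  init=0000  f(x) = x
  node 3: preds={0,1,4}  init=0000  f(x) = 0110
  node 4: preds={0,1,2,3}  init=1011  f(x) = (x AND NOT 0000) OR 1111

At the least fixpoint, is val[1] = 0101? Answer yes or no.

yes

Iteration log — 8 steps:
  step 1. node 0  ⊔preds=1011  new=0111  old=0000  +wl: 
  step 2. node 1  ⊔preds=0111  new=0101  old=0000  +wl: 
  step 3. node 2  ⊔preds=0111  new=0111  old=0000  +wl: 
  step 4. node 3  ⊔preds=1111  new=0110  old=0000  +wl: 2
  step 5. node 4  ⊔preds=0111  new=1111  old=1011  +wl: 0,3
  step 6. node 2  ⊔preds=0111  new=0111  stable
  step 7. node 0  ⊔preds=1111  new=0111  stable
  step 8. node 3  ⊔preds=1111  new=0110  stable

Least fixpoint reached:
  node 0: 0111
  node 1: 0101
  node 2: 0111
  node 3: 0110
  node 4: 1111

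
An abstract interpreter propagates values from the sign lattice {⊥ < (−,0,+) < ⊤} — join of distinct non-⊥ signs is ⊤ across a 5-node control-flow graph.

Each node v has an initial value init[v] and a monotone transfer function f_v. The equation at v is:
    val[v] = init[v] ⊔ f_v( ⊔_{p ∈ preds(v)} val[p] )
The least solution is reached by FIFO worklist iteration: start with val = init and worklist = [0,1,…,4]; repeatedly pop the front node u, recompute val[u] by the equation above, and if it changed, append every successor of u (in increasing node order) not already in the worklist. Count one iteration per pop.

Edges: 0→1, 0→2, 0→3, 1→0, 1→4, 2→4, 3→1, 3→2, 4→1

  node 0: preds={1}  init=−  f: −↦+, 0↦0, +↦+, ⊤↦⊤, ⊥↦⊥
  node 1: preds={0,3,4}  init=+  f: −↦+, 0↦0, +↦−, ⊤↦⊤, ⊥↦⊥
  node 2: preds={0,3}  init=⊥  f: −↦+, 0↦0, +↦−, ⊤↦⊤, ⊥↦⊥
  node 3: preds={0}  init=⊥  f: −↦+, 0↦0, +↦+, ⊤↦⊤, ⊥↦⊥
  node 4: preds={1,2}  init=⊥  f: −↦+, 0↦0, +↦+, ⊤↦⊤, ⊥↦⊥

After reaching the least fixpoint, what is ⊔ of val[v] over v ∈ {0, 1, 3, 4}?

⊤

Trace (8 dequeues):
  [1] u=0 | in + | out ⊤ | prev − | push {}
  [2] u=1 | in ⊤ | out ⊤ | prev + | push {0}
  [3] u=2 | in ⊤ | out ⊤ | prev ⊥ | push {}
  [4] u=3 | in ⊤ | out ⊤ | prev ⊥ | push {1,2}
  [5] u=4 | in ⊤ | out ⊤ | prev ⊥ | push {}
  [6] u=0 | in ⊤ | out ⊤ | ==
  [7] u=1 | in ⊤ | out ⊤ | ==
  [8] u=2 | in ⊤ | out ⊤ | ==

Converged values:
  [0] ⊤
  [1] ⊤
  [2] ⊤
  [3] ⊤
  [4] ⊤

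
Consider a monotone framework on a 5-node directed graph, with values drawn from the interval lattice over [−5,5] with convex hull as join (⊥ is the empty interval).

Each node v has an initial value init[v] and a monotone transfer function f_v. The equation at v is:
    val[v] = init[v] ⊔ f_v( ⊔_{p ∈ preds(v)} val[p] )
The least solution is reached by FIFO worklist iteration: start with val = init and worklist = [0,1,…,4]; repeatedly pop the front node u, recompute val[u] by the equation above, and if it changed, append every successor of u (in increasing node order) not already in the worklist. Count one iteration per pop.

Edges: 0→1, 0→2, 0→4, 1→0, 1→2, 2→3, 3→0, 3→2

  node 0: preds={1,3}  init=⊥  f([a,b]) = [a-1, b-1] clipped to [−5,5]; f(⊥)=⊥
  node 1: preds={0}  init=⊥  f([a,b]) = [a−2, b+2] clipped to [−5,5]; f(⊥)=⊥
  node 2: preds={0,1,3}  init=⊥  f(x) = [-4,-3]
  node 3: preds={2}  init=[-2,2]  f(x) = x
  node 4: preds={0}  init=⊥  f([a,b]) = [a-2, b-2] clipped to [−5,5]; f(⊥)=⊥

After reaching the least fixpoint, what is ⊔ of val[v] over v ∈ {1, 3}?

Trace (17 dequeues):
  [1] u=0 | in [-2,2] | out [-3,1] | prev ⊥ | push {}
  [2] u=1 | in [-3,1] | out [-5,3] | prev ⊥ | push {0}
  [3] u=2 | in [-5,3] | out [-4,-3] | prev ⊥ | push {}
  [4] u=3 | in [-4,-3] | out [-4,2] | prev [-2,2] | push {2}
  [5] u=4 | in [-3,1] | out [-5,-1] | prev ⊥ | push {}
  [6] u=0 | in [-5,3] | out [-5,2] | prev [-3,1] | push {1,4}
  [7] u=2 | in [-5,3] | out [-4,-3] | ==
  [8] u=1 | in [-5,2] | out [-5,4] | prev [-5,3] | push {0,2}
  [9] u=4 | in [-5,2] | out [-5,0] | prev [-5,-1] | push {}
  [10] u=0 | in [-5,4] | out [-5,3] | prev [-5,2] | push {1,4}
  [11] u=2 | in [-5,4] | out [-4,-3] | ==
  [12] u=1 | in [-5,3] | out [-5,5] | prev [-5,4] | push {0,2}
  [13] u=4 | in [-5,3] | out [-5,1] | prev [-5,0] | push {}
  [14] u=0 | in [-5,5] | out [-5,4] | prev [-5,3] | push {1,4}
  [15] u=2 | in [-5,5] | out [-4,-3] | ==
  [16] u=1 | in [-5,4] | out [-5,5] | ==
  [17] u=4 | in [-5,4] | out [-5,2] | prev [-5,1] | push {}

Converged values:
  [0] [-5,4]
  [1] [-5,5]
  [2] [-4,-3]
  [3] [-4,2]
  [4] [-5,2]

[-5,5]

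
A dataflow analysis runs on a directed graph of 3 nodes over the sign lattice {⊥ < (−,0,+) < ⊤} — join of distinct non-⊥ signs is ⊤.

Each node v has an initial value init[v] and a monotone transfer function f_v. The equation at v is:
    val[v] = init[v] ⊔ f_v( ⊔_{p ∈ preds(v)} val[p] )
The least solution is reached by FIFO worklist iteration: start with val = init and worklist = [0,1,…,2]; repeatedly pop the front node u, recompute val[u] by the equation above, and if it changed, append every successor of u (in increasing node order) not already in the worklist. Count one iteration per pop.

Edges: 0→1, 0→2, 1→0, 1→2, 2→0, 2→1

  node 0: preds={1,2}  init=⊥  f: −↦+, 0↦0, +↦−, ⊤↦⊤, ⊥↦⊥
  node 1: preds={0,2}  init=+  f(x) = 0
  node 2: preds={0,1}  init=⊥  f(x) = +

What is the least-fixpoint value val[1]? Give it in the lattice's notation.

Trace (6 dequeues):
  [1] u=0 | in + | out − | prev ⊥ | push {}
  [2] u=1 | in − | out ⊤ | prev + | push {0}
  [3] u=2 | in ⊤ | out + | prev ⊥ | push {1}
  [4] u=0 | in ⊤ | out ⊤ | prev − | push {2}
  [5] u=1 | in ⊤ | out ⊤ | ==
  [6] u=2 | in ⊤ | out + | ==

Converged values:
  [0] ⊤
  [1] ⊤
  [2] +

⊤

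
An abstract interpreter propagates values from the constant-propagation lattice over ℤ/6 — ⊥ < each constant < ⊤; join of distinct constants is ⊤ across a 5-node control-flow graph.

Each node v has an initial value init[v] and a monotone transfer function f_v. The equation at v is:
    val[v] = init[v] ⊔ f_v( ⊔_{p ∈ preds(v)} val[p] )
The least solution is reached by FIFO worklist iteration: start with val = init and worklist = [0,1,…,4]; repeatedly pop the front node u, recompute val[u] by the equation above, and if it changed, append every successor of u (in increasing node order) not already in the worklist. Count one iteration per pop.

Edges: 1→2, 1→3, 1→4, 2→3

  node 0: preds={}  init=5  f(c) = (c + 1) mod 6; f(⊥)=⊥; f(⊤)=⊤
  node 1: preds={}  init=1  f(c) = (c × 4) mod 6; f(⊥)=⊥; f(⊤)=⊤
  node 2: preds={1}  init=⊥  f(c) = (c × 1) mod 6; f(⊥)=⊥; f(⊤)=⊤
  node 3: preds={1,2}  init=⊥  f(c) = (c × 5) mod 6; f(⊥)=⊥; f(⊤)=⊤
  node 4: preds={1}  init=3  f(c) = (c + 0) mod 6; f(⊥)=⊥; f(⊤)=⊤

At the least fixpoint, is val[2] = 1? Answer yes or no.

Iteration log — 5 steps:
  step 1. node 0  ⊔preds=⊥  new=5  stable
  step 2. node 1  ⊔preds=⊥  new=1  stable
  step 3. node 2  ⊔preds=1  new=1  old=⊥  +wl: 
  step 4. node 3  ⊔preds=1  new=5  old=⊥  +wl: 
  step 5. node 4  ⊔preds=1  new=⊤  old=3  +wl: 

Least fixpoint reached:
  node 0: 5
  node 1: 1
  node 2: 1
  node 3: 5
  node 4: ⊤

yes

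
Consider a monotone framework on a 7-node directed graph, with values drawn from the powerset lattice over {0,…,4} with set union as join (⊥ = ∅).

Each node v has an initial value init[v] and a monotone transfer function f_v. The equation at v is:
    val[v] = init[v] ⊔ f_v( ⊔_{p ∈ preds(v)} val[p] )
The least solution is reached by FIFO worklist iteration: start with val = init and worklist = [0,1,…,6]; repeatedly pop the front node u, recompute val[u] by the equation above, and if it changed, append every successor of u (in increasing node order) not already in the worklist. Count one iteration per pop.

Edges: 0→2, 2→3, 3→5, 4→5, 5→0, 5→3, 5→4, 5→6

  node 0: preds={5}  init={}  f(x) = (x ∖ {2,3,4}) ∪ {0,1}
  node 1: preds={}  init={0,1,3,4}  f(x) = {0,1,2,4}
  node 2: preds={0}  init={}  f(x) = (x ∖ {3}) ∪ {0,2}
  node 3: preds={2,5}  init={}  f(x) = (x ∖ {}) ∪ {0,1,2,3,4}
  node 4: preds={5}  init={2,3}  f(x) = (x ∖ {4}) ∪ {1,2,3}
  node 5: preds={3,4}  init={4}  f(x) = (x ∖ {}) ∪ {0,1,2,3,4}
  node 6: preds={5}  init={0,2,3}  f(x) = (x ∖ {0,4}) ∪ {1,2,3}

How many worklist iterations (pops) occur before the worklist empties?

Trace (11 dequeues):
  [1] u=0 | in {4} | out {0,1} | prev {} | push {}
  [2] u=1 | in {} | out {0,1,2,3,4} | prev {0,1,3,4} | push {}
  [3] u=2 | in {0,1} | out {0,1,2} | prev {} | push {}
  [4] u=3 | in {0,1,2,4} | out {0,1,2,3,4} | prev {} | push {}
  [5] u=4 | in {4} | out {1,2,3} | prev {2,3} | push {}
  [6] u=5 | in {0,1,2,3,4} | out {0,1,2,3,4} | prev {4} | push {0,3,4}
  [7] u=6 | in {0,1,2,3,4} | out {0,1,2,3} | prev {0,2,3} | push {}
  [8] u=0 | in {0,1,2,3,4} | out {0,1} | ==
  [9] u=3 | in {0,1,2,3,4} | out {0,1,2,3,4} | ==
  [10] u=4 | in {0,1,2,3,4} | out {0,1,2,3} | prev {1,2,3} | push {5}
  [11] u=5 | in {0,1,2,3,4} | out {0,1,2,3,4} | ==

Converged values:
  [0] {0,1}
  [1] {0,1,2,3,4}
  [2] {0,1,2}
  [3] {0,1,2,3,4}
  [4] {0,1,2,3}
  [5] {0,1,2,3,4}
  [6] {0,1,2,3}

11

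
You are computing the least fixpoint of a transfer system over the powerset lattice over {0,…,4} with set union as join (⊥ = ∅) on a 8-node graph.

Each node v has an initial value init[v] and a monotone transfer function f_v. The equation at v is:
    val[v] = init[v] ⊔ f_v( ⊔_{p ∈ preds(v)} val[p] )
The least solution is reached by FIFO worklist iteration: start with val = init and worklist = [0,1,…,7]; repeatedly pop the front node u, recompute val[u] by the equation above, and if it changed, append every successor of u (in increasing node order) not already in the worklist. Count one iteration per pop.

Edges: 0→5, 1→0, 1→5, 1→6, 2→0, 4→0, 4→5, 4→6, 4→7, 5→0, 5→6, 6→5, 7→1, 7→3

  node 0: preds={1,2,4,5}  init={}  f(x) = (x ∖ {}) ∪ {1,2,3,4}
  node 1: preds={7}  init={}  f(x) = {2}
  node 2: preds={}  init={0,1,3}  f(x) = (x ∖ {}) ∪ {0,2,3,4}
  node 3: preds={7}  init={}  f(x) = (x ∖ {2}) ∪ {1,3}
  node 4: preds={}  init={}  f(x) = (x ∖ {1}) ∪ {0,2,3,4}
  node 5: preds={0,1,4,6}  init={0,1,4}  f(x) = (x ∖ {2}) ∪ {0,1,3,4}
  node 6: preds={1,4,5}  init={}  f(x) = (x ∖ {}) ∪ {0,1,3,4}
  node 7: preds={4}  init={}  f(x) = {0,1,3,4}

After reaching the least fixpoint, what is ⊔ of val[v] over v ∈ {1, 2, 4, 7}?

{0,1,2,3,4}

Trace (12 dequeues):
  [1] u=0 | in {0,1,3,4} | out {0,1,2,3,4} | prev {} | push {}
  [2] u=1 | in {} | out {2} | prev {} | push {0}
  [3] u=2 | in {} | out {0,1,2,3,4} | prev {0,1,3} | push {}
  [4] u=3 | in {} | out {1,3} | prev {} | push {}
  [5] u=4 | in {} | out {0,2,3,4} | prev {} | push {}
  [6] u=5 | in {0,1,2,3,4} | out {0,1,3,4} | prev {0,1,4} | push {}
  [7] u=6 | in {0,1,2,3,4} | out {0,1,2,3,4} | prev {} | push {5}
  [8] u=7 | in {0,2,3,4} | out {0,1,3,4} | prev {} | push {1,3}
  [9] u=0 | in {0,1,2,3,4} | out {0,1,2,3,4} | ==
  [10] u=5 | in {0,1,2,3,4} | out {0,1,3,4} | ==
  [11] u=1 | in {0,1,3,4} | out {2} | ==
  [12] u=3 | in {0,1,3,4} | out {0,1,3,4} | prev {1,3} | push {}

Converged values:
  [0] {0,1,2,3,4}
  [1] {2}
  [2] {0,1,2,3,4}
  [3] {0,1,3,4}
  [4] {0,2,3,4}
  [5] {0,1,3,4}
  [6] {0,1,2,3,4}
  [7] {0,1,3,4}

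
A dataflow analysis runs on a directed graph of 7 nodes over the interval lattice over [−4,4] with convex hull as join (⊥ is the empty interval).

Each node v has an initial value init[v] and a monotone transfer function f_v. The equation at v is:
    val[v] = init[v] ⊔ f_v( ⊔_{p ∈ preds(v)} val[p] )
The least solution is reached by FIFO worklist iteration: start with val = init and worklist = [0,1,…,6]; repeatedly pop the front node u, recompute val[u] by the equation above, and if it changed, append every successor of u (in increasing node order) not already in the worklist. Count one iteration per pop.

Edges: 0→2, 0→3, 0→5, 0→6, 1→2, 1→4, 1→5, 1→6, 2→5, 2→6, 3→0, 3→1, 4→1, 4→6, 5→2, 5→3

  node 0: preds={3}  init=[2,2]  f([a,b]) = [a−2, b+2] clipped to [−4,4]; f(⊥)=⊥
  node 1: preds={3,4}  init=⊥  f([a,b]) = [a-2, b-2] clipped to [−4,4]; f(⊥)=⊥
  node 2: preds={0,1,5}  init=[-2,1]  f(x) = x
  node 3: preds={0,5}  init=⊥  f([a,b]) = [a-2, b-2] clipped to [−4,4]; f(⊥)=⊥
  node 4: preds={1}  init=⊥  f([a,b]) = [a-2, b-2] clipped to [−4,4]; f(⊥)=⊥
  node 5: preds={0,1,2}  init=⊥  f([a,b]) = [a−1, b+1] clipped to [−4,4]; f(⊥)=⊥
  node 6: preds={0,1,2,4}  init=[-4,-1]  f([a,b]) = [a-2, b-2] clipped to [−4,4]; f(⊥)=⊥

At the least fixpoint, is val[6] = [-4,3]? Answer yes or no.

Iteration log — 30 steps:
  step 1. node 0  ⊔preds=⊥  new=[2,2]  stable
  step 2. node 1  ⊔preds=⊥  new=⊥  stable
  step 3. node 2  ⊔preds=[2,2]  new=[-2,2]  old=[-2,1]  +wl: 
  step 4. node 3  ⊔preds=[2,2]  new=[0,0]  old=⊥  +wl: 0,1
  step 5. node 4  ⊔preds=⊥  new=⊥  stable
  step 6. node 5  ⊔preds=[-2,2]  new=[-3,3]  old=⊥  +wl: 2,3
  step 7. node 6  ⊔preds=[-2,2]  new=[-4,0]  old=[-4,-1]  +wl: 
  step 8. node 0  ⊔preds=[0,0]  new=[-2,2]  old=[2,2]  +wl: 5,6
  step 9. node 1  ⊔preds=[0,0]  new=[-2,-2]  old=⊥  +wl: 4
  step 10. node 2  ⊔preds=[-3,3]  new=[-3,3]  old=[-2,2]  +wl: 
  step 11. node 3  ⊔preds=[-3,3]  new=[-4,1]  old=[0,0]  +wl: 0,1
  step 12. node 5  ⊔preds=[-3,3]  new=[-4,4]  old=[-3,3]  +wl: 2,3
  step 13. node 6  ⊔preds=[-3,3]  new=[-4,1]  old=[-4,0]  +wl: 
  step 14. node 4  ⊔preds=[-2,-2]  new=[-4,-4]  old=⊥  +wl: 6
  step 15. node 0  ⊔preds=[-4,1]  new=[-4,3]  old=[-2,2]  +wl: 5
  step 16. node 1  ⊔preds=[-4,1]  new=[-4,-1]  old=[-2,-2]  +wl: 4
  step 17. node 2  ⊔preds=[-4,4]  new=[-4,4]  old=[-3,3]  +wl: 
  step 18. node 3  ⊔preds=[-4,4]  new=[-4,2]  old=[-4,1]  +wl: 0,1
  step 19. node 6  ⊔preds=[-4,4]  new=[-4,2]  old=[-4,1]  +wl: 
  step 20. node 5  ⊔preds=[-4,4]  new=[-4,4]  stable
  step 21. node 4  ⊔preds=[-4,-1]  new=[-4,-3]  old=[-4,-4]  +wl: 6
  step 22. node 0  ⊔preds=[-4,2]  new=[-4,4]  old=[-4,3]  +wl: 2,3,5
  step 23. node 1  ⊔preds=[-4,2]  new=[-4,0]  old=[-4,-1]  +wl: 4
  step 24. node 6  ⊔preds=[-4,4]  new=[-4,2]  stable
  step 25. node 2  ⊔preds=[-4,4]  new=[-4,4]  stable
  step 26. node 3  ⊔preds=[-4,4]  new=[-4,2]  stable
  step 27. node 5  ⊔preds=[-4,4]  new=[-4,4]  stable
  step 28. node 4  ⊔preds=[-4,0]  new=[-4,-2]  old=[-4,-3]  +wl: 1,6
  step 29. node 1  ⊔preds=[-4,2]  new=[-4,0]  stable
  step 30. node 6  ⊔preds=[-4,4]  new=[-4,2]  stable

Least fixpoint reached:
  node 0: [-4,4]
  node 1: [-4,0]
  node 2: [-4,4]
  node 3: [-4,2]
  node 4: [-4,-2]
  node 5: [-4,4]
  node 6: [-4,2]

no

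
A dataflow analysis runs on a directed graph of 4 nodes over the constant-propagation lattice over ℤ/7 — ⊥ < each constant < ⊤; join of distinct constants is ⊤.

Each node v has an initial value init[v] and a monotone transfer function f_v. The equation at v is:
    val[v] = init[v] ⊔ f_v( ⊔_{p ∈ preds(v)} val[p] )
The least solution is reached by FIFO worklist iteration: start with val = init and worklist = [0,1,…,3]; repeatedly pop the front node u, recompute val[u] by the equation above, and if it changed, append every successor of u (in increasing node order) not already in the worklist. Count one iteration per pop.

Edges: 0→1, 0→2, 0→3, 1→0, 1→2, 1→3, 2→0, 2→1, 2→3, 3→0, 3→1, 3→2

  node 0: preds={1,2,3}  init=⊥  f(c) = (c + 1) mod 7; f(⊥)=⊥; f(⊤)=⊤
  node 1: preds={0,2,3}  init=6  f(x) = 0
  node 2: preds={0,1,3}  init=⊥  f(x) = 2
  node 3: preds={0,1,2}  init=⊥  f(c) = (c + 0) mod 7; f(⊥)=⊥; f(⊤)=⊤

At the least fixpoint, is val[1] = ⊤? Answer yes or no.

Iteration log — 8 steps:
  step 1. node 0  ⊔preds=6  new=0  old=⊥  +wl: 
  step 2. node 1  ⊔preds=0  new=⊤  old=6  +wl: 0
  step 3. node 2  ⊔preds=⊤  new=2  old=⊥  +wl: 1
  step 4. node 3  ⊔preds=⊤  new=⊤  old=⊥  +wl: 2
  step 5. node 0  ⊔preds=⊤  new=⊤  old=0  +wl: 3
  step 6. node 1  ⊔preds=⊤  new=⊤  stable
  step 7. node 2  ⊔preds=⊤  new=2  stable
  step 8. node 3  ⊔preds=⊤  new=⊤  stable

Least fixpoint reached:
  node 0: ⊤
  node 1: ⊤
  node 2: 2
  node 3: ⊤

yes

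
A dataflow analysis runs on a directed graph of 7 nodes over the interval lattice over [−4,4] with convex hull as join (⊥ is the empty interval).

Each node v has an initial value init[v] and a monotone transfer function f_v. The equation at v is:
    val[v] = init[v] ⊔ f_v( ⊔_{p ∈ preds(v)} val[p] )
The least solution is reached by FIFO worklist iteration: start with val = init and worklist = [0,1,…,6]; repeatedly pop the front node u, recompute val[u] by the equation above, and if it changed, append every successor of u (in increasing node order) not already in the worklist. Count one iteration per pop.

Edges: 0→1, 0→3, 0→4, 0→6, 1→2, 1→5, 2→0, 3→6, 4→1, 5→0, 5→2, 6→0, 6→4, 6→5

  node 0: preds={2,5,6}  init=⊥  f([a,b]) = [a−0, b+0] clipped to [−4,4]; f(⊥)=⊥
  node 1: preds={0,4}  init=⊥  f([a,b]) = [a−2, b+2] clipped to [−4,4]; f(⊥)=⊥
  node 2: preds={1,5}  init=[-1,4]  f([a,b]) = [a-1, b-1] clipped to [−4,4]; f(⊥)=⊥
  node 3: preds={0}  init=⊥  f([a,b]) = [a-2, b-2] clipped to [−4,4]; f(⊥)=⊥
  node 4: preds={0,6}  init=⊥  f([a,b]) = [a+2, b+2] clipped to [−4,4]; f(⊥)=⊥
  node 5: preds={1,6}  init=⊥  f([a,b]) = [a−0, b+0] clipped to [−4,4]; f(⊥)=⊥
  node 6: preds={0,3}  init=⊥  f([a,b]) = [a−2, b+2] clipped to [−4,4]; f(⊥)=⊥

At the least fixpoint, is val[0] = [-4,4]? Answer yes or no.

Iteration log — 17 steps:
  step 1. node 0  ⊔preds=[-1,4]  new=[-1,4]  old=⊥  +wl: 
  step 2. node 1  ⊔preds=[-1,4]  new=[-3,4]  old=⊥  +wl: 
  step 3. node 2  ⊔preds=[-3,4]  new=[-4,4]  old=[-1,4]  +wl: 0
  step 4. node 3  ⊔preds=[-1,4]  new=[-3,2]  old=⊥  +wl: 
  step 5. node 4  ⊔preds=[-1,4]  new=[1,4]  old=⊥  +wl: 1
  step 6. node 5  ⊔preds=[-3,4]  new=[-3,4]  old=⊥  +wl: 2
  step 7. node 6  ⊔preds=[-3,4]  new=[-4,4]  old=⊥  +wl: 4,5
  step 8. node 0  ⊔preds=[-4,4]  new=[-4,4]  old=[-1,4]  +wl: 3,6
  step 9. node 1  ⊔preds=[-4,4]  new=[-4,4]  old=[-3,4]  +wl: 
  step 10. node 2  ⊔preds=[-4,4]  new=[-4,4]  stable
  step 11. node 4  ⊔preds=[-4,4]  new=[-2,4]  old=[1,4]  +wl: 1
  step 12. node 5  ⊔preds=[-4,4]  new=[-4,4]  old=[-3,4]  +wl: 0,2
  step 13. node 3  ⊔preds=[-4,4]  new=[-4,2]  old=[-3,2]  +wl: 
  step 14. node 6  ⊔preds=[-4,4]  new=[-4,4]  stable
  step 15. node 1  ⊔preds=[-4,4]  new=[-4,4]  stable
  step 16. node 0  ⊔preds=[-4,4]  new=[-4,4]  stable
  step 17. node 2  ⊔preds=[-4,4]  new=[-4,4]  stable

Least fixpoint reached:
  node 0: [-4,4]
  node 1: [-4,4]
  node 2: [-4,4]
  node 3: [-4,2]
  node 4: [-2,4]
  node 5: [-4,4]
  node 6: [-4,4]

yes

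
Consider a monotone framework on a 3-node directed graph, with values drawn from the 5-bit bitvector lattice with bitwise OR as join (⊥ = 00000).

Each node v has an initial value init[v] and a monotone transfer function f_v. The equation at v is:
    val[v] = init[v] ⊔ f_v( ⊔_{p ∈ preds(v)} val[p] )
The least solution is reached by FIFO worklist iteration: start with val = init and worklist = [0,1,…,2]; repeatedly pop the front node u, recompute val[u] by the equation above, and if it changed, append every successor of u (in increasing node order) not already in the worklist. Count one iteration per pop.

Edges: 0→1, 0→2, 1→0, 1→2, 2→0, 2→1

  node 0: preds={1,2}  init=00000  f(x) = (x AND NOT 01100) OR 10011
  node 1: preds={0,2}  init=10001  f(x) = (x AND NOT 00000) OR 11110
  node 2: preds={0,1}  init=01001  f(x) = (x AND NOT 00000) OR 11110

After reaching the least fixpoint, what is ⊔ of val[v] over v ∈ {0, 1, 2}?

11111

Trace (5 dequeues):
  [1] u=0 | in 11001 | out 10011 | prev 00000 | push {}
  [2] u=1 | in 11011 | out 11111 | prev 10001 | push {0}
  [3] u=2 | in 11111 | out 11111 | prev 01001 | push {1}
  [4] u=0 | in 11111 | out 10011 | ==
  [5] u=1 | in 11111 | out 11111 | ==

Converged values:
  [0] 10011
  [1] 11111
  [2] 11111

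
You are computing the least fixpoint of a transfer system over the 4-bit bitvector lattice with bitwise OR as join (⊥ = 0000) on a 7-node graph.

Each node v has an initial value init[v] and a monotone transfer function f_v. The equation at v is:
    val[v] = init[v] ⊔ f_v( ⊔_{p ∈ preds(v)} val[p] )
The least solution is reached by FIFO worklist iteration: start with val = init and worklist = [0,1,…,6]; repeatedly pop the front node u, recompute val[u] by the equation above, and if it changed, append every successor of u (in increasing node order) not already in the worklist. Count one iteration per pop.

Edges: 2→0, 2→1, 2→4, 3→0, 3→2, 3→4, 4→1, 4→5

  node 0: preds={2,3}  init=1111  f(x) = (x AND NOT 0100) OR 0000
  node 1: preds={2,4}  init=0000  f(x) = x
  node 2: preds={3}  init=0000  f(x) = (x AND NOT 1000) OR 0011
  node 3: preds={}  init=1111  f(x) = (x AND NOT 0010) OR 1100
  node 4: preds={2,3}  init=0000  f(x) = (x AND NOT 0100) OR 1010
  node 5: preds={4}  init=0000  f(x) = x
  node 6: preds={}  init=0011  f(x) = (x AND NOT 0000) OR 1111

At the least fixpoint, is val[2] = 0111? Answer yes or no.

Worklist (9 pops):
  #1 pop 0: in=1111 → 1111 (no change)
  #2 pop 1: in=0000 → 0000 (no change)
  #3 pop 2: in=1111 → 0111 (was 0000); enqueue [0,1]
  #4 pop 3: in=0000 → 1111 (no change)
  #5 pop 4: in=1111 → 1011 (was 0000); enqueue []
  #6 pop 5: in=1011 → 1011 (was 0000); enqueue []
  #7 pop 6: in=0000 → 1111 (was 0011); enqueue []
  #8 pop 0: in=1111 → 1111 (no change)
  #9 pop 1: in=1111 → 1111 (was 0000); enqueue []

Fixpoint:
  val[0] = 1111
  val[1] = 1111
  val[2] = 0111
  val[3] = 1111
  val[4] = 1011
  val[5] = 1011
  val[6] = 1111

yes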